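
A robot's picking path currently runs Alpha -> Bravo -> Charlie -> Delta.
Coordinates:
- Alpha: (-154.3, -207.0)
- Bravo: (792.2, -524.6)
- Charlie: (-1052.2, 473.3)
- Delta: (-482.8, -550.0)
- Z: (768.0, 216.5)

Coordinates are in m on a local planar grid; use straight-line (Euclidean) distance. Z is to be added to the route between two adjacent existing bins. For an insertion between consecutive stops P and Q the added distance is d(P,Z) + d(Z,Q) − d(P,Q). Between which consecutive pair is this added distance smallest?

Added distance for inserting Z between each consecutive pair:
Alpha–Bravo: 758.0 m
Bravo–Charlie: 482.7 m
Charlie–Delta: 2134.2 m
Smallest added distance is 482.7 m, inserting between Bravo and Charlie.

between Bravo and Charlie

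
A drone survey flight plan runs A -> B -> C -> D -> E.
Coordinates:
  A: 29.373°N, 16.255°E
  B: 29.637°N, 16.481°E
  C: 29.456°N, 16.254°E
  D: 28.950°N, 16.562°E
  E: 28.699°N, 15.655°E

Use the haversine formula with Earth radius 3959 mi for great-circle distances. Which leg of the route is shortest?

B–C

Leg distances:
A→B: 22.7 mi
B→C: 18.5 mi
C→D: 39.6 mi
D→E: 57.6 mi
The shortest leg is B–C at 18.5 mi.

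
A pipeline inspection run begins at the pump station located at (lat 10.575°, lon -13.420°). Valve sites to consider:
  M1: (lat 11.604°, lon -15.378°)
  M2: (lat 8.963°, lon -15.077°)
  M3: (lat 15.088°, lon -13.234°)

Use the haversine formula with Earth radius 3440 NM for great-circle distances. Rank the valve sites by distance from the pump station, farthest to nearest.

Distances from the pump station:
M3 (lat 15.088°, lon -13.234°): 271.2 NM
M2 (lat 8.963°, lon -15.077°): 137.8 NM
M1 (lat 11.604°, lon -15.378°): 130.9 NM

M3, M2, M1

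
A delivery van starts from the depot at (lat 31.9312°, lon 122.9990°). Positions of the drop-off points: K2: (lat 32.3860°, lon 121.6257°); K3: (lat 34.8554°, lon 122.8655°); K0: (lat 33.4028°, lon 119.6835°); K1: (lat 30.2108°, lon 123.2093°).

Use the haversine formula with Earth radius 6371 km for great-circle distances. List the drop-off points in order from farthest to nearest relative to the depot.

K0, K3, K1, K2

Computing each great-circle distance from (lat 31.9312°, lon 122.9990°):
K0 (lat 33.4028°, lon 119.6835°): 350.8 km
K3 (lat 34.8554°, lon 122.8655°): 325.4 km
K1 (lat 30.2108°, lon 123.2093°): 192.3 km
K2 (lat 32.3860°, lon 121.6257°): 138.8 km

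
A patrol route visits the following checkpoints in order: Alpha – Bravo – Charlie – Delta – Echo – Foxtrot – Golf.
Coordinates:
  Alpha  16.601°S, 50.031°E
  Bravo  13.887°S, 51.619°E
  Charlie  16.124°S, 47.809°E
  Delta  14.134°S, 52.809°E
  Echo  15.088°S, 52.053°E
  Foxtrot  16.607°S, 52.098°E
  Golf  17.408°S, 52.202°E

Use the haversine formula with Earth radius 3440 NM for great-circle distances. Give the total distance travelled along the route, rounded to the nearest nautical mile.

971 NM

Leg distances:
Alpha→Bravo: 187.1 NM  (cumulative 187.1 NM)
Bravo→Charlie: 258.6 NM  (cumulative 445.7 NM)
Charlie→Delta: 313.4 NM  (cumulative 759.1 NM)
Delta→Echo: 72.2 NM  (cumulative 831.3 NM)
Echo→Foxtrot: 91.2 NM  (cumulative 922.5 NM)
Foxtrot→Golf: 48.5 NM  (cumulative 971.0 NM)
Total route length ≈ 971 NM.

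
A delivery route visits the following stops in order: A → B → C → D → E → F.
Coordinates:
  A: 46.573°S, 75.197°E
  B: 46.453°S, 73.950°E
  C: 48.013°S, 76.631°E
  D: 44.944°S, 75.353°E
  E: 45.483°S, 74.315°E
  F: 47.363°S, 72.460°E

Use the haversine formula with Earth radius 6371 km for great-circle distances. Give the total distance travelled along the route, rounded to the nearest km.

1072 km

Leg distances:
A→B: 96.4 km  (cumulative 96.4 km)
B→C: 266.6 km  (cumulative 362.9 km)
C→D: 355.0 km  (cumulative 717.9 km)
D→E: 101.0 km  (cumulative 818.9 km)
E→F: 252.8 km  (cumulative 1071.7 km)
Total route length ≈ 1072 km.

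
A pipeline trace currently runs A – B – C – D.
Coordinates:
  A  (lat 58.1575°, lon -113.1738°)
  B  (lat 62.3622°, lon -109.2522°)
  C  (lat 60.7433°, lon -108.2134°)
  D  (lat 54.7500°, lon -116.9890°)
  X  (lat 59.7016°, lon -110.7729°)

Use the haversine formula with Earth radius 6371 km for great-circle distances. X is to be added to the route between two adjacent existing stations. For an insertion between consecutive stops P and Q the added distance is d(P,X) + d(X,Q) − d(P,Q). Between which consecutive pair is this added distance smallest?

Added distance for inserting X between each consecutive pair:
A–B: 12.1 km
B–C: 301.4 km
C–D: 3.5 km
Smallest added distance is 3.5 km, inserting between C and D.

between C and D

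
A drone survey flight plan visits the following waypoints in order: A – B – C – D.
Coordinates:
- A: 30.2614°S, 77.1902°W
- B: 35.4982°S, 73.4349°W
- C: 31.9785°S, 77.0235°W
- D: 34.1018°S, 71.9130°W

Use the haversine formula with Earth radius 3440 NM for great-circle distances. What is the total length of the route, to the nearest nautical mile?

Leg distances:
A→B: 366.9 NM  (cumulative 366.9 NM)
B→C: 277.0 NM  (cumulative 643.9 NM)
C→D: 287.0 NM  (cumulative 931.0 NM)
Total route length ≈ 931 NM.

931 NM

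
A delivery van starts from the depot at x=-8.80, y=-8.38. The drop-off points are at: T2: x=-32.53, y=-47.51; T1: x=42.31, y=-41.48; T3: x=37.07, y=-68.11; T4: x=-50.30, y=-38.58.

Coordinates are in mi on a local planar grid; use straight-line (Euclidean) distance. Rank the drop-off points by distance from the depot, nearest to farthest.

Distance from the depot at x=-8.80, y=-8.38 to each:
T2 x=-32.53, y=-47.51: 45.8 mi
T4 x=-50.30, y=-38.58: 51.3 mi
T1 x=42.31, y=-41.48: 60.9 mi
T3 x=37.07, y=-68.11: 75.3 mi

T2, T4, T1, T3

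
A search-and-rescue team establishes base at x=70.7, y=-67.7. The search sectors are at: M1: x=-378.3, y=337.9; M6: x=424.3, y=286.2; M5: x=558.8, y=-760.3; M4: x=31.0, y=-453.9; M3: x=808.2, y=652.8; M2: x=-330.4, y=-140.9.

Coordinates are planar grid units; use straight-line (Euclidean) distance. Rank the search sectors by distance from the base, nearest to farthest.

Distance from the base at x=70.7, y=-67.7 to each:
M4 x=31.0, y=-453.9: 388.2
M2 x=-330.4, y=-140.9: 407.7
M6 x=424.3, y=286.2: 500.3
M1 x=-378.3, y=337.9: 605.1
M5 x=558.8, y=-760.3: 847.3
M3 x=808.2, y=652.8: 1031.0

M4, M2, M6, M1, M5, M3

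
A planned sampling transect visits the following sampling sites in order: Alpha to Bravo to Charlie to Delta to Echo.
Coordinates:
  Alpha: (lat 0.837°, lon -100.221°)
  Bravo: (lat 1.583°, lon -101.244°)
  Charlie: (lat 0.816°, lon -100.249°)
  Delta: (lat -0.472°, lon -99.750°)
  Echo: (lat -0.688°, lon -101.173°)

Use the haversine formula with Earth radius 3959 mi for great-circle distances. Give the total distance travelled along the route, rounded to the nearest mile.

Leg distances:
Alpha→Bravo: 87.5 mi  (cumulative 87.5 mi)
Bravo→Charlie: 86.8 mi  (cumulative 174.3 mi)
Charlie→Delta: 95.4 mi  (cumulative 269.7 mi)
Delta→Echo: 99.4 mi  (cumulative 369.2 mi)
Total route length ≈ 369 mi.

369 mi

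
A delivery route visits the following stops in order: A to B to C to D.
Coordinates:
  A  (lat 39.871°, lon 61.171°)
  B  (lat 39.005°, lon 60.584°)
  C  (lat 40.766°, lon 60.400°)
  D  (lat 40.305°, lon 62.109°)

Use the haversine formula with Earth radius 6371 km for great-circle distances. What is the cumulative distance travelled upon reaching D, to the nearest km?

Leg distances:
A→B: 108.7 km  (cumulative 108.7 km)
B→C: 196.4 km  (cumulative 305.1 km)
C→D: 153.2 km  (cumulative 458.4 km)
Cumulative distance at D ≈ 458 km.

458 km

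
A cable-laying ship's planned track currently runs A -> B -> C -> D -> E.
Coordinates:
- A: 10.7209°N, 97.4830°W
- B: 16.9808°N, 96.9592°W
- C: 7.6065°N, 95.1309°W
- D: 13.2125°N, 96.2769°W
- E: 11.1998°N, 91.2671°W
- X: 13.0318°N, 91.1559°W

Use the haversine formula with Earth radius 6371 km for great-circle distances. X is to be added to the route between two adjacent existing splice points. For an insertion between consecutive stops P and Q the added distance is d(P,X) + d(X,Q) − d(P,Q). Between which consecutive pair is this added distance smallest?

Added distance for inserting X between each consecutive pair:
A–B: 798.7 km
B–C: 444.8 km
C–D: 662.6 km
D–E: 170.3 km
Smallest added distance is 170.3 km, inserting between D and E.

between D and E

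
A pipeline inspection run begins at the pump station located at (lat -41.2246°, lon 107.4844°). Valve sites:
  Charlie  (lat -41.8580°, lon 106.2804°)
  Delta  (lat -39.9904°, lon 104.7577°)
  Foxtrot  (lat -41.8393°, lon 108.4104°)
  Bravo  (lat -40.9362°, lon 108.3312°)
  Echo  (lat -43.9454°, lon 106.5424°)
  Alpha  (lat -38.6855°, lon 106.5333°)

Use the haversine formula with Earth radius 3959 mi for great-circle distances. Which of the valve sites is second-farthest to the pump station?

Alpha

Distance to each, sorted:
Echo: 194.0 mi
Alpha: 182.5 mi
Delta: 166.5 mi
Charlie: 76.1 mi
Foxtrot: 64.0 mi
Bravo: 48.4 mi
The second-farthest is Alpha at 182.5 mi.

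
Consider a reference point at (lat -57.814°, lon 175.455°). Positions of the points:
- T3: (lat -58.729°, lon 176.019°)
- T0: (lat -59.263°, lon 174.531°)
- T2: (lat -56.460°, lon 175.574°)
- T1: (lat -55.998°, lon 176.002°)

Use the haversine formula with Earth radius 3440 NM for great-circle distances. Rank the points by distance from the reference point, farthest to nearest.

T1, T0, T2, T3

Distances from the reference point:
T1 (lat -55.998°, lon 176.002°): 110.5 NM
T0 (lat -59.263°, lon 174.531°): 91.7 NM
T2 (lat -56.460°, lon 175.574°): 81.4 NM
T3 (lat -58.729°, lon 176.019°): 57.7 NM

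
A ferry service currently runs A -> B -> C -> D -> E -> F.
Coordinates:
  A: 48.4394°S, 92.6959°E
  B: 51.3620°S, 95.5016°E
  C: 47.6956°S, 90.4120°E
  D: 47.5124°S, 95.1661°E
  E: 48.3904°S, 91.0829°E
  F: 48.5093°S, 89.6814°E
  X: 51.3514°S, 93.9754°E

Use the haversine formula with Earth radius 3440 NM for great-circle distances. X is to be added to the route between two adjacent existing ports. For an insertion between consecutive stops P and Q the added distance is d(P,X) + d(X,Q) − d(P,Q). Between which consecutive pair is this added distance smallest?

between B and C

Added distance for inserting X between each consecutive pair:
A–B: 32.6 NM
B–C: 20.7 NM
C–D: 302.1 NM
D–E: 272.7 NM
E–F: 391.7 NM
Smallest added distance is 20.7 NM, inserting between B and C.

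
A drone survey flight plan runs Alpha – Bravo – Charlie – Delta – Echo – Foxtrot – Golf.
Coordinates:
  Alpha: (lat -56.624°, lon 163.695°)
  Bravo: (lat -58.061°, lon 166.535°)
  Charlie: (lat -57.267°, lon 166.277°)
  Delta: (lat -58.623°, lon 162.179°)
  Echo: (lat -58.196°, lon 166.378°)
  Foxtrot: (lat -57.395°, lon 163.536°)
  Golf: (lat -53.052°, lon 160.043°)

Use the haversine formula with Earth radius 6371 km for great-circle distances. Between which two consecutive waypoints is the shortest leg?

Bravo–Charlie

Leg distances:
Alpha→Bravo: 233.6 km
Bravo→Charlie: 89.6 km
Charlie→Delta: 284.9 km
Delta→Echo: 249.1 km
Echo→Foxtrot: 190.5 km
Foxtrot→Golf: 531.1 km
The shortest leg is Bravo–Charlie at 89.6 km.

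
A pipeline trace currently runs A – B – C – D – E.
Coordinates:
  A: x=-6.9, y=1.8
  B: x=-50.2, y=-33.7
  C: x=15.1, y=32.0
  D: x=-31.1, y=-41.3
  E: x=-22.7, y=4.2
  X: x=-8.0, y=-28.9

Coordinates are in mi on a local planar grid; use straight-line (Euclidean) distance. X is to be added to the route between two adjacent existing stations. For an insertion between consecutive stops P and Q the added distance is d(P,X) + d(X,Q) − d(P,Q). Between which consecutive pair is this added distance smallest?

Added distance for inserting X between each consecutive pair:
A–B: 17.2 mi
B–C: 15.0 mi
C–D: 4.7 mi
D–E: 16.2 mi
Smallest added distance is 4.7 mi, inserting between C and D.

between C and D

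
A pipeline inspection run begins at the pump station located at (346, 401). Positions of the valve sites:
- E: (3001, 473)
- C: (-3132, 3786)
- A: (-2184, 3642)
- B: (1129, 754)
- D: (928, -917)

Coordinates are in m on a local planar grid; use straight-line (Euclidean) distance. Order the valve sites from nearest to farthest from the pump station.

B, D, E, A, C

Distance from the pump station at (346, 401) to each:
B (1129, 754): 858.9 m
D (928, -917): 1440.8 m
E (3001, 473): 2656.0 m
A (-2184, 3642): 4111.6 m
C (-3132, 3786): 4853.3 m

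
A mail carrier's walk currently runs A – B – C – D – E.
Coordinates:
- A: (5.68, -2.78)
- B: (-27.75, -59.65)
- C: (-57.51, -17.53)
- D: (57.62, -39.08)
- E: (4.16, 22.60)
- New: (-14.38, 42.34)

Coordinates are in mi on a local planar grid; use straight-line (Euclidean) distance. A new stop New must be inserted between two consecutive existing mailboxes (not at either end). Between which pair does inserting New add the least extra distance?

Added distance for inserting New between each consecutive pair:
A–B: 86.3 mi
B–C: 125.1 mi
C–D: 65.3 mi
D–E: 54.1 mi
Smallest added distance is 54.1 mi, inserting between D and E.

between D and E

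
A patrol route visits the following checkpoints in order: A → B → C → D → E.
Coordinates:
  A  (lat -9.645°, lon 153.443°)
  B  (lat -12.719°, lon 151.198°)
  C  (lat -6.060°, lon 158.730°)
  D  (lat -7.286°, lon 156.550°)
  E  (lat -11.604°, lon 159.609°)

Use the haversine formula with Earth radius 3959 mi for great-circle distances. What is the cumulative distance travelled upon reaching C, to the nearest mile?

Leg distances:
A→B: 261.3 mi  (cumulative 261.3 mi)
B→C: 689.2 mi  (cumulative 950.5 mi)
Cumulative distance at C ≈ 951 mi.

951 mi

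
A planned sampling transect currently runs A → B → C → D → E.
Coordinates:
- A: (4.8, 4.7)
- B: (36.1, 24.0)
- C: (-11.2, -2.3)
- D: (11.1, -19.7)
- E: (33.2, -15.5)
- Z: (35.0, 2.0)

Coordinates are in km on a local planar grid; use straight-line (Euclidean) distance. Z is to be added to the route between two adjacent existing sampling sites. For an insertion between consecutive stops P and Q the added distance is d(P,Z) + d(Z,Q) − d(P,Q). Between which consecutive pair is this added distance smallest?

Added distance for inserting Z between each consecutive pair:
A–B: 15.6 km
B–C: 14.3 km
C–D: 50.4 km
D–E: 27.4 km
Smallest added distance is 14.3 km, inserting between B and C.

between B and C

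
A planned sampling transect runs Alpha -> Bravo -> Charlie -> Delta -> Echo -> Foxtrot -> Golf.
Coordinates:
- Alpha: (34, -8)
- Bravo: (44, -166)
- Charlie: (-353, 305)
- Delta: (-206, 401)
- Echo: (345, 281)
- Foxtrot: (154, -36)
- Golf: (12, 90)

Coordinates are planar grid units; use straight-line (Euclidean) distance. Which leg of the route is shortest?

Leg distances:
Alpha→Bravo: 158.3
Bravo→Charlie: 616.0
Charlie→Delta: 175.6
Delta→Echo: 563.9
Echo→Foxtrot: 370.1
Foxtrot→Golf: 189.8
The shortest leg is Alpha–Bravo at 158.3.

Alpha–Bravo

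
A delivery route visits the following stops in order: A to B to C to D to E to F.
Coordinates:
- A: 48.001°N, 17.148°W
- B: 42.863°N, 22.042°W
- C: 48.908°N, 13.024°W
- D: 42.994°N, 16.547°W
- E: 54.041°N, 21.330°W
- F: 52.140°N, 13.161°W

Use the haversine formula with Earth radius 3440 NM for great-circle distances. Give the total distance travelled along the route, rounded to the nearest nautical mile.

Leg distances:
A→B: 370.9 NM  (cumulative 370.9 NM)
B→C: 522.6 NM  (cumulative 893.4 NM)
C→D: 384.2 NM  (cumulative 1277.6 NM)
D→E: 689.6 NM  (cumulative 1967.2 NM)
E→F: 315.7 NM  (cumulative 2282.9 NM)
Total route length ≈ 2283 NM.

2283 NM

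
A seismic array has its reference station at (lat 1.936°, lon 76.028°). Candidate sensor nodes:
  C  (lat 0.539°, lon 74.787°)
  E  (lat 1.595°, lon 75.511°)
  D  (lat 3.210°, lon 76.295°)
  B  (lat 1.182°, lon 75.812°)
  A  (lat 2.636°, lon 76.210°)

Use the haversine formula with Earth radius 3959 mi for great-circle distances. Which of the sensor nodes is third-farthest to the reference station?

B

Distances from the reference station ((lat 1.936°, lon 76.028°)):
C: 129.1 mi
D: 89.9 mi
B: 54.2 mi
A: 50.0 mi
E: 42.8 mi
The third-farthest is B at 54.2 mi.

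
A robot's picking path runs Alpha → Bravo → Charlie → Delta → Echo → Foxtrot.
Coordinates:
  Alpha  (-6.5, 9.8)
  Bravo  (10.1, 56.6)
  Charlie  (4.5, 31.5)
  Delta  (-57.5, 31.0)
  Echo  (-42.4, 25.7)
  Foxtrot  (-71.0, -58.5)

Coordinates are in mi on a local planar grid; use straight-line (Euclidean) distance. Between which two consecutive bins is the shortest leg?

Leg distances:
Alpha→Bravo: 49.7 mi
Bravo→Charlie: 25.7 mi
Charlie→Delta: 62.0 mi
Delta→Echo: 16.0 mi
Echo→Foxtrot: 88.9 mi
The shortest leg is Delta–Echo at 16.0 mi.

Delta–Echo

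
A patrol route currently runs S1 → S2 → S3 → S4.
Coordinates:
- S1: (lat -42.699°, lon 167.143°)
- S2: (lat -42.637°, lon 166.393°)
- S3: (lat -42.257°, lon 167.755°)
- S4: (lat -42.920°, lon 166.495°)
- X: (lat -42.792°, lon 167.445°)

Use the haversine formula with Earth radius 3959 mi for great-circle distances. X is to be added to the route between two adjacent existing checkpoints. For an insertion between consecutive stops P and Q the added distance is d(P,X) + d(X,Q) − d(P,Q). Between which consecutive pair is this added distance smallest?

between S3 and S4

Added distance for inserting X between each consecutive pair:
S1–S2: 32.7 mi
S2–S3: 20.4 mi
S3–S4: 10.3 mi
Smallest added distance is 10.3 mi, inserting between S3 and S4.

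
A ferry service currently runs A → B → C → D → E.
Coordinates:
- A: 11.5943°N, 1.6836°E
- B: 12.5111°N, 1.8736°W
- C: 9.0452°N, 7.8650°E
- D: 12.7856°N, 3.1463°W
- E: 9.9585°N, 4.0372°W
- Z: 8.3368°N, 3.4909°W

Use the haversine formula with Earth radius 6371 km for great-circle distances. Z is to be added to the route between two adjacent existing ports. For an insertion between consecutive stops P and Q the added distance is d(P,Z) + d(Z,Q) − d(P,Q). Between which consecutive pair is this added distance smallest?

between D and E

Added distance for inserting Z between each consecutive pair:
A–B: 769.2 km
B–C: 616.1 km
C–D: 474.9 km
D–E: 357.1 km
Smallest added distance is 357.1 km, inserting between D and E.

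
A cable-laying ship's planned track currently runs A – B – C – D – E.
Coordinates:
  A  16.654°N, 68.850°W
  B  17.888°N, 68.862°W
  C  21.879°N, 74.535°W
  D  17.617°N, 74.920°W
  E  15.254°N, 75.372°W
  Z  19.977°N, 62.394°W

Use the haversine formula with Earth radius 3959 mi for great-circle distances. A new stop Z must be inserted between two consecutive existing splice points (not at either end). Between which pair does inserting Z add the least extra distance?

Added distance for inserting Z between each consecutive pair:
A–B: 843.0 mi
B–C: 780.7 mi
C–D: 1333.9 mi
D–E: 1583.6 mi
Smallest added distance is 780.7 mi, inserting between B and C.

between B and C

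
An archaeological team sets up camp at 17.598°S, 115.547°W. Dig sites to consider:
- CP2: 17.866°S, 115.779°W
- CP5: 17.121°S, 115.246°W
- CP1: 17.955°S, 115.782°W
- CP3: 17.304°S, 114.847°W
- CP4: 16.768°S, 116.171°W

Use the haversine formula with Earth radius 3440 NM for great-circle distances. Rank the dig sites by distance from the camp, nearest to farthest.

Computing each great-circle distance from 17.598°S, 115.547°W:
CP2 17.866°S, 115.779°W: 20.9 NM
CP1 17.955°S, 115.782°W: 25.3 NM
CP5 17.121°S, 115.246°W: 33.4 NM
CP3 17.304°S, 114.847°W: 43.8 NM
CP4 16.768°S, 116.171°W: 61.4 NM

CP2, CP1, CP5, CP3, CP4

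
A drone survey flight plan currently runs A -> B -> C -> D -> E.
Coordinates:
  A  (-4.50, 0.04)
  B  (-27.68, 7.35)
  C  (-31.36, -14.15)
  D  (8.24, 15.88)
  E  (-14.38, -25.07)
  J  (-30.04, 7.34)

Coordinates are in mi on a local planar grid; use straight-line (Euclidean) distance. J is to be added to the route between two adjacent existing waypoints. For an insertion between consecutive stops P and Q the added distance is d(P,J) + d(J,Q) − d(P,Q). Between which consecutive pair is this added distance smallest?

between B and C

Added distance for inserting J between each consecutive pair:
A–B: 4.6 mi
B–C: 2.1 mi
C–D: 11.1 mi
D–E: 28.4 mi
Smallest added distance is 2.1 mi, inserting between B and C.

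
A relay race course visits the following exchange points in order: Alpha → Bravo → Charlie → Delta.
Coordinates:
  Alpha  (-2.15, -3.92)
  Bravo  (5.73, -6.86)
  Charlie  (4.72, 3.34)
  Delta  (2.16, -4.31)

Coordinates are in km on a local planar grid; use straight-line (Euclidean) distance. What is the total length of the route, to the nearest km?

Leg distances:
Alpha→Bravo: 8.4 km  (cumulative 8.4 km)
Bravo→Charlie: 10.2 km  (cumulative 18.7 km)
Charlie→Delta: 8.1 km  (cumulative 26.7 km)
Total route length ≈ 27 km.

27 km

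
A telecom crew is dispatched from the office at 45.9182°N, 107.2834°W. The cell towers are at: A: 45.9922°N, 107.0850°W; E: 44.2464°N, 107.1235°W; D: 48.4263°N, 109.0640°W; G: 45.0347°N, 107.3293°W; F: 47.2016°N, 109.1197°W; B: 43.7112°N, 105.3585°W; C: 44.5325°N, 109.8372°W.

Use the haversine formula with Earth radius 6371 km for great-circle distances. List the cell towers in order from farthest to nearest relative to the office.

Distances from the office:
D 48.4263°N, 109.0640°W: 309.6 km
B 43.7112°N, 105.3585°W: 288.6 km
C 44.5325°N, 109.8372°W: 252.5 km
F 47.2016°N, 109.1197°W: 200.2 km
E 44.2464°N, 107.1235°W: 186.3 km
G 45.0347°N, 107.3293°W: 98.3 km
A 45.9922°N, 107.0850°W: 17.4 km

D, B, C, F, E, G, A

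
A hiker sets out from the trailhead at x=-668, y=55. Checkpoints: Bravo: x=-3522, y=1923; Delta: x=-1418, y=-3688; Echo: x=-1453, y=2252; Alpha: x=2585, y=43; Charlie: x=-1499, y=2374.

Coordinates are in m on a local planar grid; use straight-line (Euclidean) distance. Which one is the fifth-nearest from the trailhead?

Delta

Distances from the trailhead (x=-668, y=55):
Echo: 2333.0 m
Charlie: 2463.4 m
Alpha: 3253.0 m
Bravo: 3411.0 m
Delta: 3817.4 m
The fifth-nearest is Delta at 3817.4 m.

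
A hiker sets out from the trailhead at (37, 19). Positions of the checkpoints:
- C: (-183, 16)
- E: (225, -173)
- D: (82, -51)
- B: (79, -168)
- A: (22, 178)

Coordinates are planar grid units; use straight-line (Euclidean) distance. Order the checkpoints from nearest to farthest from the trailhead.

Distances from the trailhead:
D (82, -51): 83.2
A (22, 178): 159.7
B (79, -168): 191.7
C (-183, 16): 220.0
E (225, -173): 268.7

D, A, B, C, E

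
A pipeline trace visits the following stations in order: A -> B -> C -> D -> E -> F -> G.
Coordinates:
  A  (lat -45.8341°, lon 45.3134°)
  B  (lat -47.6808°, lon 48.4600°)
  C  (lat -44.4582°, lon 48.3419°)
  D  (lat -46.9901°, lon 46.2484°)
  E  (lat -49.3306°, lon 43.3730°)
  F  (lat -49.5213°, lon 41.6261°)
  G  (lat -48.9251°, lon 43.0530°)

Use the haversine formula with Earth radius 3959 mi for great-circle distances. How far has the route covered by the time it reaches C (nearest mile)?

419 mi

Leg distances:
A→B: 196.1 mi  (cumulative 196.1 mi)
B→C: 222.7 mi  (cumulative 418.9 mi)
Cumulative distance at C ≈ 419 mi.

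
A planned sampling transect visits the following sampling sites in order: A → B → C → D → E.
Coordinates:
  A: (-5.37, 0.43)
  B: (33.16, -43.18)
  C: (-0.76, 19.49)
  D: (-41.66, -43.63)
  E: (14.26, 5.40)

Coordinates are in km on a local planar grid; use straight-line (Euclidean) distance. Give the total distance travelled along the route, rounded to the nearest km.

Leg distances:
A→B: 58.2 km  (cumulative 58.2 km)
B→C: 71.3 km  (cumulative 129.5 km)
C→D: 75.2 km  (cumulative 204.7 km)
D→E: 74.4 km  (cumulative 279.0 km)
Total route length ≈ 279 km.

279 km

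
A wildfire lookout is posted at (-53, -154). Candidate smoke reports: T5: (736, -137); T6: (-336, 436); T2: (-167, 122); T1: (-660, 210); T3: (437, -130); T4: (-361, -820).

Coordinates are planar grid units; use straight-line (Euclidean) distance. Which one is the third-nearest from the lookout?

Distance to each, sorted:
T2: 298.6
T3: 490.6
T6: 654.4
T1: 707.8
T4: 733.8
T5: 789.2
The third-nearest is T6 at 654.4.

T6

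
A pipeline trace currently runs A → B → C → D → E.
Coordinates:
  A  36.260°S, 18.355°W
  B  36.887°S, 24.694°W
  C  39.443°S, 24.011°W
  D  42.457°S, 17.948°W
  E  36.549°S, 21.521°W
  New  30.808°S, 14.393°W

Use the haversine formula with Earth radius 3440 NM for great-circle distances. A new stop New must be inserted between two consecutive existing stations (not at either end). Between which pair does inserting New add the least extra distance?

between A and B

Added distance for inserting New between each consecutive pair:
A–B: 704.2 NM
B–C: 1173.1 NM
C–D: 1091.3 NM
D–E: 823.9 NM
Smallest added distance is 704.2 NM, inserting between A and B.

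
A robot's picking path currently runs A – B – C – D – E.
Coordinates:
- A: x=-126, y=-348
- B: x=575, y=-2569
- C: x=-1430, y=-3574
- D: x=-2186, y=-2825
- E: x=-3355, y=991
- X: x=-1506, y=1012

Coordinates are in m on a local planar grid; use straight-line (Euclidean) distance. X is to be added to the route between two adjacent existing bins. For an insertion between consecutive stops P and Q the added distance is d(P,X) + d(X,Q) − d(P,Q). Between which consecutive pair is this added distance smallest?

Added distance for inserting X between each consecutive pair:
A–B: 3750.3 m
B–C: 6485.6 m
C–D: 7419.2 m
D–E: 1754.9 m
Smallest added distance is 1754.9 m, inserting between D and E.

between D and E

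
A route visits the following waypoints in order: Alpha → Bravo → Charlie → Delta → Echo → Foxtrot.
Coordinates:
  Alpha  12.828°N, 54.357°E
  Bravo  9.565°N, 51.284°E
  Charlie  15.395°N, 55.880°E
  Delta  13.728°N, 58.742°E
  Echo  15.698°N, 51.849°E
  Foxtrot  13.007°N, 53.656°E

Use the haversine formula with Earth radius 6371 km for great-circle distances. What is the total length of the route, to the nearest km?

Leg distances:
Alpha→Bravo: 493.9 km  (cumulative 493.9 km)
Bravo→Charlie: 817.9 km  (cumulative 1311.8 km)
Charlie→Delta: 359.5 km  (cumulative 1671.3 km)
Delta→Echo: 773.0 km  (cumulative 2444.3 km)
Echo→Foxtrot: 357.0 km  (cumulative 2801.2 km)
Total route length ≈ 2801 km.

2801 km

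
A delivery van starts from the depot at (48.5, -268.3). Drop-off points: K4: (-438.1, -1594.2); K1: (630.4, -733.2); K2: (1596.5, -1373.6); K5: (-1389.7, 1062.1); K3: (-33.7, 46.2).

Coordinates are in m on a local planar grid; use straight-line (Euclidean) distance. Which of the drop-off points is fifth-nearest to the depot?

K5

Distance to each, sorted:
K3: 325.1 m
K1: 744.8 m
K4: 1412.4 m
K2: 1902.1 m
K5: 1959.2 m
The fifth-nearest is K5 at 1959.2 m.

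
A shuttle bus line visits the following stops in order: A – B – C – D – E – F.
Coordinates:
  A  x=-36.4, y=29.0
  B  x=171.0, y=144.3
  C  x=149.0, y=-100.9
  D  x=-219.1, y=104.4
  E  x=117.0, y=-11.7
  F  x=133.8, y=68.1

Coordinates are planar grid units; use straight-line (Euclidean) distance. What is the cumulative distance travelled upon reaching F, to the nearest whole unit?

Leg distances:
A→B: 237.3  (cumulative 237.3)
B→C: 246.2  (cumulative 483.5)
C→D: 421.5  (cumulative 905.0)
D→E: 355.6  (cumulative 1260.5)
E→F: 81.5  (cumulative 1342.1)
Cumulative distance at F ≈ 1342.

1342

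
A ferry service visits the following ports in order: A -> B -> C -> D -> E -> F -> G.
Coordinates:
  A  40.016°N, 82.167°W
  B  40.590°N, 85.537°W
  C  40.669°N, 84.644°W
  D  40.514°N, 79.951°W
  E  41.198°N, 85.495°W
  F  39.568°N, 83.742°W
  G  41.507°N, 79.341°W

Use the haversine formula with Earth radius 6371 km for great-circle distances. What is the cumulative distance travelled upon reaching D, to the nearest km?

765 km

Leg distances:
A→B: 292.8 km  (cumulative 292.8 km)
B→C: 75.9 km  (cumulative 368.7 km)
C→D: 396.6 km  (cumulative 765.3 km)
Cumulative distance at D ≈ 765 km.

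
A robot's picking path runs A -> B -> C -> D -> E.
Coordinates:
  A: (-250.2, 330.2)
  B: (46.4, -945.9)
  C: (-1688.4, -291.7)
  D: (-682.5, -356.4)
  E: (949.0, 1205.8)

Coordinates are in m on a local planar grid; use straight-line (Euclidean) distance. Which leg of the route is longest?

Leg distances:
A→B: 1310.1 m
B→C: 1854.1 m
C→D: 1008.0 m
D→E: 2258.8 m
The longest leg is D–E at 2258.8 m.

D–E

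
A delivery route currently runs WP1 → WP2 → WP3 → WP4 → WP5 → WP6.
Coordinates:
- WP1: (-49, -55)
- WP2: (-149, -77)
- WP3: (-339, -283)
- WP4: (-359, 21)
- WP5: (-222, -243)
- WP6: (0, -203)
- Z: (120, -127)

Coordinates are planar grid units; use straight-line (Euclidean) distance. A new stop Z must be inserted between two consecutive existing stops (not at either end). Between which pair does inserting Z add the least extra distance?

between WP5 and WP6

Added distance for inserting Z between each consecutive pair:
WP1–WP2: 354.9
WP2–WP3: 478.2
WP3–WP4: 681.5
WP4–WP5: 565.0
WP5–WP6: 277.6
Smallest added distance is 277.6, inserting between WP5 and WP6.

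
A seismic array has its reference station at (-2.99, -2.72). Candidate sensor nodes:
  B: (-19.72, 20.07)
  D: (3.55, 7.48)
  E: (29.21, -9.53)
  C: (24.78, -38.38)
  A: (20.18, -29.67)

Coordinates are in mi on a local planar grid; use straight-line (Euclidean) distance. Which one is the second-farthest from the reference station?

A

Distance to each, sorted:
C: 45.2 mi
A: 35.5 mi
E: 32.9 mi
B: 28.3 mi
D: 12.1 mi
The second-farthest is A at 35.5 mi.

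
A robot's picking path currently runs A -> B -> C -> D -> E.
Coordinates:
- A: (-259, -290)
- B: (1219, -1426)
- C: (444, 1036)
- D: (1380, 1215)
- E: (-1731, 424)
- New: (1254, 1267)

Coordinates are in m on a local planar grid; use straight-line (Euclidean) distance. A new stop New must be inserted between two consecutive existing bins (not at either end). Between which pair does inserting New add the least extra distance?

between C and D

Added distance for inserting New between each consecutive pair:
A–B: 3000.1 m
B–C: 954.4 m
C–D: 25.6 m
D–E: 28.1 m
Smallest added distance is 25.6 m, inserting between C and D.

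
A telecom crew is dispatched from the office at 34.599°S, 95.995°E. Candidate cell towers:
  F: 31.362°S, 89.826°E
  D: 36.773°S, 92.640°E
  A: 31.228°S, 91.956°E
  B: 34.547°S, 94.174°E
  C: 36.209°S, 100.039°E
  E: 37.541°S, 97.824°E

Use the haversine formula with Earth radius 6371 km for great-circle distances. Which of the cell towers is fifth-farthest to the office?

E

Distances from the office (34.599°S, 95.995°E):
F: 678.5 km
A: 531.5 km
C: 407.9 km
D: 387.6 km
E: 366.1 km
B: 166.8 km
The fifth-farthest is E at 366.1 km.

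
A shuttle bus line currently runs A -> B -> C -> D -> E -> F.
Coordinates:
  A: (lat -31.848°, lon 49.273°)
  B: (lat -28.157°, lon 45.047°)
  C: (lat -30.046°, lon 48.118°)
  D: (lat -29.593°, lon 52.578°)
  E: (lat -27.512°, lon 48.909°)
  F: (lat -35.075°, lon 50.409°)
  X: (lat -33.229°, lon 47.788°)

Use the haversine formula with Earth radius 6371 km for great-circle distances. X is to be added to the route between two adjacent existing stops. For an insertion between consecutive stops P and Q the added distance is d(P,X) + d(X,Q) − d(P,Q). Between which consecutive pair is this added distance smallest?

between E and F

Added distance for inserting X between each consecutive pair:
A–B: 251.2 km
B–C: 612.3 km
C–D: 530.3 km
D–E: 826.4 km
E–F: 108.5 km
Smallest added distance is 108.5 km, inserting between E and F.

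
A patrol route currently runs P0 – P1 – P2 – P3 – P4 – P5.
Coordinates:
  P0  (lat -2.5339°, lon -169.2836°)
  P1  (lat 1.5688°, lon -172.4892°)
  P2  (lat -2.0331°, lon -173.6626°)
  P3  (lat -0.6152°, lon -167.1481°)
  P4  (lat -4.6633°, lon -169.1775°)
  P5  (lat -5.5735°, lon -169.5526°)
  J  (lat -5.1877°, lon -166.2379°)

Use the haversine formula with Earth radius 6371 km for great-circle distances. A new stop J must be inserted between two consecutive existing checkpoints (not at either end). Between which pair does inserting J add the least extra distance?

Added distance for inserting J between each consecutive pair:
P0–P1: 892.7 km
P1–P2: 1497.2 km
P2–P3: 672.7 km
P3–P4: 345.8 km
P4–P5: 590.9 km
Smallest added distance is 345.8 km, inserting between P3 and P4.

between P3 and P4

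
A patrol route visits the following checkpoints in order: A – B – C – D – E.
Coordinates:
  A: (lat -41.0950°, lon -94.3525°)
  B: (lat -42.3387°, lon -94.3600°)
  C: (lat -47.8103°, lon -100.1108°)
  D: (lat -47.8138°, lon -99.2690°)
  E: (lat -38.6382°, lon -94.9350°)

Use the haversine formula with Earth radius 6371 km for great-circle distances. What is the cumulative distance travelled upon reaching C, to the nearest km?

Leg distances:
A→B: 138.3 km  (cumulative 138.3 km)
B→C: 757.2 km  (cumulative 895.5 km)
Cumulative distance at C ≈ 896 km.

896 km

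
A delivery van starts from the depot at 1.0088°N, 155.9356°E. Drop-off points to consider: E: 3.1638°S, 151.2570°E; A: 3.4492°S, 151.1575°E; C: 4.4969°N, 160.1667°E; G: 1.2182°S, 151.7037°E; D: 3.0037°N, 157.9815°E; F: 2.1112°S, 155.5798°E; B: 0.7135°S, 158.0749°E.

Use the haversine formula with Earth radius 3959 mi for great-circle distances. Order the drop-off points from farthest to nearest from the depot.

A, E, C, G, F, D, B

Computing each great-circle distance from 1.0088°N, 155.9356°E:
A 3.4492°S, 151.1575°E: 451.4 mi
E 3.1638°S, 151.2570°E: 433.1 mi
C 4.4969°N, 160.1667°E: 378.6 mi
G 1.2182°S, 151.7037°E: 330.4 mi
F 2.1112°S, 155.5798°E: 217.0 mi
D 3.0037°N, 157.9815°E: 197.4 mi
B 0.7135°S, 158.0749°E: 189.8 mi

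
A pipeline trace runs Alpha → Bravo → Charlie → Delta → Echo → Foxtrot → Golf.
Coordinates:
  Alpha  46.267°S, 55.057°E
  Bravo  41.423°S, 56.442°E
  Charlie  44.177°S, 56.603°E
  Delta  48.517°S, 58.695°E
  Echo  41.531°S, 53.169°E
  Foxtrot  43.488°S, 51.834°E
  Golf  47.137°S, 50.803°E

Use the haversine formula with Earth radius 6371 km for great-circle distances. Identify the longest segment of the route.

Leg distances:
Alpha→Bravo: 549.9 km
Bravo→Charlie: 306.5 km
Charlie→Delta: 508.5 km
Delta→Echo: 889.4 km
Echo→Foxtrot: 243.6 km
Foxtrot→Golf: 413.7 km
The longest leg is Delta–Echo at 889.4 km.

Delta–Echo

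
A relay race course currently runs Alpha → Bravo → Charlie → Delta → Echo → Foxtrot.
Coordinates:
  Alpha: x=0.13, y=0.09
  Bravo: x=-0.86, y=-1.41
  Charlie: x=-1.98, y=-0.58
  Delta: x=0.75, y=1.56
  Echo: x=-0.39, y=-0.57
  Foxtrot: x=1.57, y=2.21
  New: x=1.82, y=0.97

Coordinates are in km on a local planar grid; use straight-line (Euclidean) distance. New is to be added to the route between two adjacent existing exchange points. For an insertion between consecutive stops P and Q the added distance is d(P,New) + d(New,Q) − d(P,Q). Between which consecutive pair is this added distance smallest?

between Echo and Foxtrot

Added distance for inserting New between each consecutive pair:
Alpha–Bravo: 3.7 km
Bravo–Charlie: 6.3 km
Charlie–Delta: 1.9 km
Delta–Echo: 1.5 km
Echo–Foxtrot: 0.6 km
Smallest added distance is 0.6 km, inserting between Echo and Foxtrot.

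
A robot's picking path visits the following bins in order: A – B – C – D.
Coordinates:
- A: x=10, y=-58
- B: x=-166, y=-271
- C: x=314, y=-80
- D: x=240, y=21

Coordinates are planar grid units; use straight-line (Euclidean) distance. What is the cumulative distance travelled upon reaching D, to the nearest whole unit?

918

Leg distances:
A→B: 276.3  (cumulative 276.3)
B→C: 516.6  (cumulative 792.9)
C→D: 125.2  (cumulative 918.1)
Cumulative distance at D ≈ 918.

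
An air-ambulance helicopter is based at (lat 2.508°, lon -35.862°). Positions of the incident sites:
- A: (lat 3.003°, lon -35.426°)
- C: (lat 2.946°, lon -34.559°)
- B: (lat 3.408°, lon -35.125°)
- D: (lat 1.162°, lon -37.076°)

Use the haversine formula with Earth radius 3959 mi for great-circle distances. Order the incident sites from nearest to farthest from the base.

A, B, C, D

Distances from the base:
A (lat 3.003°, lon -35.426°): 45.6 mi
B (lat 3.408°, lon -35.125°): 80.3 mi
C (lat 2.946°, lon -34.559°): 94.9 mi
D (lat 1.162°, lon -37.076°): 125.2 mi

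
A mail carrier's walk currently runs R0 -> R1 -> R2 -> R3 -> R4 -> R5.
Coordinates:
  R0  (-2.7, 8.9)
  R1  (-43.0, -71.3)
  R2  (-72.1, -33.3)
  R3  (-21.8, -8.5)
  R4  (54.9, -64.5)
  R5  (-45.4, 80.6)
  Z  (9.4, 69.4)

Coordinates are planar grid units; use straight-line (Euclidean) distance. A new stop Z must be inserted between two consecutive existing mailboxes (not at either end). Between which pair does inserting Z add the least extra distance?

between R4 and R5

Added distance for inserting Z between each consecutive pair:
R0–R1: 122.1
R1–R2: 233.4
R2–R3: 158.9
R3–R4: 130.4
R4–R5: 21.0
Smallest added distance is 21.0, inserting between R4 and R5.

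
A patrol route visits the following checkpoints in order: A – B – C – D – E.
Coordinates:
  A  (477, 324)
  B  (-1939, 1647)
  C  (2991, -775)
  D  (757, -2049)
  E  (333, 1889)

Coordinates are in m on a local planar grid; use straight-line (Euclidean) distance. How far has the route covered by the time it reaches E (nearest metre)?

Leg distances:
A→B: 2754.5 m  (cumulative 2754.5 m)
B→C: 5492.8 m  (cumulative 8247.3 m)
C→D: 2571.7 m  (cumulative 10819.1 m)
D→E: 3960.8 m  (cumulative 14779.8 m)
Cumulative distance at E ≈ 14780 m.

14780 m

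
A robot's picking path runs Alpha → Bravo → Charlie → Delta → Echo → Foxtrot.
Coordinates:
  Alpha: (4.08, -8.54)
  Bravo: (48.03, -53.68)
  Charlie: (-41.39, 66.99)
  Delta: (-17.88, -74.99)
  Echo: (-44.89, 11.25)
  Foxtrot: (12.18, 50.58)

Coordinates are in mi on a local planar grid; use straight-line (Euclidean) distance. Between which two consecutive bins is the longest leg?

Leg distances:
Alpha→Bravo: 63.0 mi
Bravo→Charlie: 150.2 mi
Charlie→Delta: 143.9 mi
Delta→Echo: 90.4 mi
Echo→Foxtrot: 69.3 mi
The longest leg is Bravo–Charlie at 150.2 mi.

Bravo–Charlie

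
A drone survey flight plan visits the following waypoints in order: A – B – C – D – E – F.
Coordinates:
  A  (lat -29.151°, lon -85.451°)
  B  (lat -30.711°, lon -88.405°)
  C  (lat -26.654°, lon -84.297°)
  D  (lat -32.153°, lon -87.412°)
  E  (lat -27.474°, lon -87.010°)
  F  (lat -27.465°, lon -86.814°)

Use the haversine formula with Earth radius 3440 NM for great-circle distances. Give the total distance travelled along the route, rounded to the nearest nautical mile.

1166 NM

Leg distances:
A→B: 180.0 NM  (cumulative 180.0 NM)
B→C: 325.7 NM  (cumulative 505.7 NM)
C→D: 368.1 NM  (cumulative 873.8 NM)
D→E: 281.7 NM  (cumulative 1155.5 NM)
E→F: 10.5 NM  (cumulative 1166.0 NM)
Total route length ≈ 1166 NM.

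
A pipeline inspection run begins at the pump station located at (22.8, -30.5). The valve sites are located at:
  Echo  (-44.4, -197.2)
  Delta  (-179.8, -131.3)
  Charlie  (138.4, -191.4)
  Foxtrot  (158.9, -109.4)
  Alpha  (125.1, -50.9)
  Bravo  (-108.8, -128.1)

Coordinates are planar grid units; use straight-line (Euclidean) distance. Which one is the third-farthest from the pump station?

Echo

Distance to each, sorted:
Delta: 226.3
Charlie: 198.1
Echo: 179.7
Bravo: 163.8
Foxtrot: 157.3
Alpha: 104.3
The third-farthest is Echo at 179.7.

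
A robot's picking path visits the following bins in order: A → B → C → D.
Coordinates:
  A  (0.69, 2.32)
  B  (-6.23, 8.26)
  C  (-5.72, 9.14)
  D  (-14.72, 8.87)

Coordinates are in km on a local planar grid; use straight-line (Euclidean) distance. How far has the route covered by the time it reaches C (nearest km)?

10 km

Leg distances:
A→B: 9.1 km  (cumulative 9.1 km)
B→C: 1.0 km  (cumulative 10.1 km)
Cumulative distance at C ≈ 10 km.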